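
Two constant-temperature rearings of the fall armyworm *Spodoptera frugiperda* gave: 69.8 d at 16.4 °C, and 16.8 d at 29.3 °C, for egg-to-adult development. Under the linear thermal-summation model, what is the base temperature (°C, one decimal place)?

12.3 °C

Linear rate model ⇒ the product D·(T − T_b) is constant across temperatures.
69.8·(16.4 − T_b) = 16.8·(29.3 − T_b)
T_b = (69.8·16.4 − 16.8·29.3) / (69.8 − 16.8) = 652.48 / 53.0 = 12.311 °C ≈ 12.3 °C.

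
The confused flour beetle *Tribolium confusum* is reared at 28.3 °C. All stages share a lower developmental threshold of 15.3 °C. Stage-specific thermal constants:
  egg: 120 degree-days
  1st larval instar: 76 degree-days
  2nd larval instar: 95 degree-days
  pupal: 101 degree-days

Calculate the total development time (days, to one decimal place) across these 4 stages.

Daily accumulation at 28.3 °C = 28.3 − 15.3 = 13.0 DD/day.
Total K = 120 + 76 + 95 + 101 = 392 DD.
Total duration = 392 / 13.0 = 30.154 ≈ 30.2 days.

30.2 days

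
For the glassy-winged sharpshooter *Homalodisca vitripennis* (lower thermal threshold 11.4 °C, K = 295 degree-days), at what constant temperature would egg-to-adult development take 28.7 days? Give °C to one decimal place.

Required daily accumulation = 295 / 28.7 = 10.279 DD/day.
T = T_base + 10.279 = 11.4 + 10.279 = 21.679 ≈ 21.7 °C.

21.7 °C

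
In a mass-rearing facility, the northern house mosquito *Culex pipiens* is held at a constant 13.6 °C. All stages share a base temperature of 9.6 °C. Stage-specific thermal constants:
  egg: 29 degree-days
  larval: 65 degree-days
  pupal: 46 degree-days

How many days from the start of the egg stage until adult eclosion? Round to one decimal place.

Daily accumulation at 13.6 °C = 13.6 − 9.6 = 4.0 DD/day.
Total K = 29 + 65 + 46 = 140 DD.
Total duration = 140 / 4.0 = 35.000 ≈ 35.0 days.

35.0 days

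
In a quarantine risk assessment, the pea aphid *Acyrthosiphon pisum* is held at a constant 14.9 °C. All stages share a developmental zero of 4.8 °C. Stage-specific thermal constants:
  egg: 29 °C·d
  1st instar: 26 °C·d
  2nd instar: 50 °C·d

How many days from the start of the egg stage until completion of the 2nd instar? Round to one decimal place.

Daily accumulation at 14.9 °C = 14.9 − 4.8 = 10.1 DD/day.
Total K = 29 + 26 + 50 = 105 DD.
Total duration = 105 / 10.1 = 10.396 ≈ 10.4 days.

10.4 days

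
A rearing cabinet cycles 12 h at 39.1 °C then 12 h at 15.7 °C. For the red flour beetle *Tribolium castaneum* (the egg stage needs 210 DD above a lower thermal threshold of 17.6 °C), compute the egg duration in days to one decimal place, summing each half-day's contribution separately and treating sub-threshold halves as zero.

19.5 days

Day half: max(0, 39.1 − 17.6) × 0.5 = 21.5 × 0.5 = 10.75 DD.
Night half: max(0, 15.7 − 17.6) × 0.5 = 0.0 × 0.5 = 0.00 DD.
Per 24 h: 10.75 DD/day.
Duration = 210 / 10.75 = 19.535 ≈ 19.5 days.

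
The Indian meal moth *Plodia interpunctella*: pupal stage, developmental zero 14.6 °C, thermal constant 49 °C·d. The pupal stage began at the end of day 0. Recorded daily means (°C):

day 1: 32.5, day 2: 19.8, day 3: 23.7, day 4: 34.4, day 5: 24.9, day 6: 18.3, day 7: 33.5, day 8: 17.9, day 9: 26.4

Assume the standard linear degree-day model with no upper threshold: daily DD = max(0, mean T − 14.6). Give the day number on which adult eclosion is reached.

Daily DD above 14.6 °C: 17.9, 5.2, 9.1, 19.8, 10.3, 3.7, 18.9, 3.3, 11.8.
Cumulative: 17.9, 23.1, 32.2, 52.0, 62.3, 66.0, 84.9, 88.2, 100.0.
The total first reaches 49 DD on day 4.

day 4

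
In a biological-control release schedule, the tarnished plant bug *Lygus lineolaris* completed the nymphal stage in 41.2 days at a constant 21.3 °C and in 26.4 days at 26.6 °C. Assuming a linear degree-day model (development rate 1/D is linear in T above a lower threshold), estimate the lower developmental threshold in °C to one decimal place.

11.8 °C

Equal thermal constants: D₁(T₁ − T_b) = D₂(T₂ − T_b).
41.2·(21.3 − T_b) = 26.4·(26.6 − T_b)
T_b = (41.2·21.3 − 26.4·26.6) / (41.2 − 26.4) = 175.32 / 14.8 = 11.846 °C ≈ 11.8 °C.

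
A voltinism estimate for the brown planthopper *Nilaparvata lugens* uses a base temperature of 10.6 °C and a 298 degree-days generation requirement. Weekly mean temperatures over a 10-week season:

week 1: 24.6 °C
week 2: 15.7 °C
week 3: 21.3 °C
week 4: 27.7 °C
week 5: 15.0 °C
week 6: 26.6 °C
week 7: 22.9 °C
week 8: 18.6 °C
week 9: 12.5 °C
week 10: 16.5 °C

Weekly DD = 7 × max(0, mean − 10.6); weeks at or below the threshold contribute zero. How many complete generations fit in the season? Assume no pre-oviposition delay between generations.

2 generations

Weekly DD (7 × max(0, T̄ − 10.6)): 98.0, 35.7, 74.9, 119.7, 30.8, 112.0, 86.1, 56.0, 13.3, 41.3.
Season total = 667.8 DD.
Complete generations = ⌊667.8 / 298⌋ = 2.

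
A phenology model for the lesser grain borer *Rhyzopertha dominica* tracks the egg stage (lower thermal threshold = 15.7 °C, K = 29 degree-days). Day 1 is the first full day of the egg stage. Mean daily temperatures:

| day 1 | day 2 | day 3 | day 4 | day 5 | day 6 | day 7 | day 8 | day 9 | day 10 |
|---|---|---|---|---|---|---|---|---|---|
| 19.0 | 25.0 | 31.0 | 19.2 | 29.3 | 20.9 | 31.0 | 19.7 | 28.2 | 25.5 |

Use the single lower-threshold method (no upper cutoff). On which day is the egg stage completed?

Daily DD above 15.7 °C: 3.3, 9.3, 15.3, 3.5, 13.6, 5.2, 15.3, 4.0, 12.5, 9.8.
Cumulative: 3.3, 12.6, 27.9, 31.4, 45.0, 50.2, 65.5, 69.5, 82.0, 91.8.
The total first reaches 29 DD on day 4.

day 4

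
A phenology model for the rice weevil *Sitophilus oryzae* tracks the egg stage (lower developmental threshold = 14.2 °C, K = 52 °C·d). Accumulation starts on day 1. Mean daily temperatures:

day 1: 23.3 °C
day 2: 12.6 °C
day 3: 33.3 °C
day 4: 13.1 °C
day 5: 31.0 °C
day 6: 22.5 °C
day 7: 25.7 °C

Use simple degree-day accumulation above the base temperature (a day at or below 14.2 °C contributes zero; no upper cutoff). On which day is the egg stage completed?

Daily DD above 14.2 °C: 9.1, 0.0, 19.1, 0.0, 16.8, 8.3, 11.5.
Cumulative: 9.1, 9.1, 28.2, 28.2, 45.0, 53.3, 64.8.
The total first reaches 52 DD on day 6.

day 6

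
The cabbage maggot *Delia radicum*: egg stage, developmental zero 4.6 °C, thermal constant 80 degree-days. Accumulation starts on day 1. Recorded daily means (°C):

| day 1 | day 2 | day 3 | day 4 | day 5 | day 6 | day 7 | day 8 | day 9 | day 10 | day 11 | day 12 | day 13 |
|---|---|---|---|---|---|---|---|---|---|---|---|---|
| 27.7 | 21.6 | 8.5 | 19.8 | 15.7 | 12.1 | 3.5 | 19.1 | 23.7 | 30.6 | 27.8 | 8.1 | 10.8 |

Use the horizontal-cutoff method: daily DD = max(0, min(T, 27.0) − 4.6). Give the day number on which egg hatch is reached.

Daily DD above 4.6 °C (capped at 22.4): 22.4, 17.0, 3.9, 15.2, 11.1, 7.5, 0.0, 14.5, 19.1, 22.4, 22.4, 3.5, 6.2.
Cumulative: 22.4, 39.4, 43.3, 58.5, 69.6, 77.1, 77.1, 91.6, 110.7, 133.1, 155.5, 159.0, 165.2.
The total first reaches 80 DD on day 8.

day 8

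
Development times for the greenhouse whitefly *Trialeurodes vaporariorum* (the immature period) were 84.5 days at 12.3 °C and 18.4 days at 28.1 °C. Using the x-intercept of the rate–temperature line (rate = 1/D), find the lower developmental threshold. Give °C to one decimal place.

Equal thermal constants: D₁(T₁ − T_b) = D₂(T₂ − T_b).
84.5·(12.3 − T_b) = 18.4·(28.1 − T_b)
T_b = (84.5·12.3 − 18.4·28.1) / (84.5 − 18.4) = 522.31 / 66.1 = 7.902 °C ≈ 7.9 °C.

7.9 °C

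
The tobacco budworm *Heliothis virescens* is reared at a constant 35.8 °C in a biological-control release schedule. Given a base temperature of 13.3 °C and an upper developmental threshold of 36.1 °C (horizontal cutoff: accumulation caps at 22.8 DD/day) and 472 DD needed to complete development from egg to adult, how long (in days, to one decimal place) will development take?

21.0 days

Daily accumulation = 35.8 − 13.3 = 22.5 DD/day.
Duration = 472 / 22.5 = 20.978 ≈ 21.0 days.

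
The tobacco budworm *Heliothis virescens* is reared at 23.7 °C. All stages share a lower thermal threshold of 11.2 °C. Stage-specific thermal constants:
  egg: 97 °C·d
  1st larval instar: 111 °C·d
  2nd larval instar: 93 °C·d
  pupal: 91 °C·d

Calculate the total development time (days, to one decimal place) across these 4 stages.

Daily accumulation at 23.7 °C = 23.7 − 11.2 = 12.5 DD/day.
Total K = 97 + 111 + 93 + 91 = 392 DD.
Total duration = 392 / 12.5 = 31.360 ≈ 31.4 days.

31.4 days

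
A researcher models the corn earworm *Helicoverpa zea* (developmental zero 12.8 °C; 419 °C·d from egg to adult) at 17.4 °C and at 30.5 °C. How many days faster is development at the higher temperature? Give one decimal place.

67.4 days

At 17.4 °C: 419 / (17.4 − 12.8) = 419 / 4.6 = 91.087 d.
At 30.5 °C: 419 / (30.5 − 12.8) = 419 / 17.7 = 23.672 d.
Difference = |91.087 − 23.672| = 67.415 ≈ 67.4 days.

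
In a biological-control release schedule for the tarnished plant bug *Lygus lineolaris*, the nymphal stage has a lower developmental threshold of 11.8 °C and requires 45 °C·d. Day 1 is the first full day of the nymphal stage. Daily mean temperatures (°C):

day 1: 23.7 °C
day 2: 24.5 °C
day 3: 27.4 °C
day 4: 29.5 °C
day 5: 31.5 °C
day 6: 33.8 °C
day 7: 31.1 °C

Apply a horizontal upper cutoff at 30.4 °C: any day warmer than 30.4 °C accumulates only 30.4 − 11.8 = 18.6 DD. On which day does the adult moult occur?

Daily DD above 11.8 °C (capped at 18.6): 11.9, 12.7, 15.6, 17.7, 18.6, 18.6, 18.6.
Cumulative: 11.9, 24.6, 40.2, 57.9, 76.5, 95.1, 113.7.
The total first reaches 45 DD on day 4.

day 4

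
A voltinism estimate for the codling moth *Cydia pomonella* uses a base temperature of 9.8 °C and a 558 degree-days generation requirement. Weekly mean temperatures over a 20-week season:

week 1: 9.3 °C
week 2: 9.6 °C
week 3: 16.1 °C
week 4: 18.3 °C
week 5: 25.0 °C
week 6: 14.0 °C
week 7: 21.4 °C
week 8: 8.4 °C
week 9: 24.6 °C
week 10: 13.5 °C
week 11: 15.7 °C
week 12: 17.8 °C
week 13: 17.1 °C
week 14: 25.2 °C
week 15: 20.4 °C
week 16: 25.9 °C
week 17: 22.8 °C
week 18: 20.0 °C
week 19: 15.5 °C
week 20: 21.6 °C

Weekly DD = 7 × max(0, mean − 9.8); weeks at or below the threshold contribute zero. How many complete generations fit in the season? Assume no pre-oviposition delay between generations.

2 generations

Weekly DD (7 × max(0, T̄ − 9.8)): 0.0, 0.0, 44.1, 59.5, 106.4, 29.4, 81.2, 0.0, 103.6, 25.9, 41.3, 56.0, 51.1, 107.8, 74.2, 112.7, 91.0, 71.4, 39.9, 82.6.
Season total = 1178.1 DD.
Complete generations = ⌊1178.1 / 558⌋ = 2.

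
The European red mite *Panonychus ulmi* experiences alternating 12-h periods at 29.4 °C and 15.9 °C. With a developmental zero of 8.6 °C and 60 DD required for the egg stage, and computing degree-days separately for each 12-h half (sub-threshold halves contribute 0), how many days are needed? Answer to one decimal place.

4.3 days

Day half: max(0, 29.4 − 8.6) × 0.5 = 20.8 × 0.5 = 10.40 DD.
Night half: max(0, 15.9 − 8.6) × 0.5 = 7.3 × 0.5 = 3.65 DD.
Per 24 h: 14.05 DD/day.
Duration = 60 / 14.05 = 4.270 ≈ 4.3 days.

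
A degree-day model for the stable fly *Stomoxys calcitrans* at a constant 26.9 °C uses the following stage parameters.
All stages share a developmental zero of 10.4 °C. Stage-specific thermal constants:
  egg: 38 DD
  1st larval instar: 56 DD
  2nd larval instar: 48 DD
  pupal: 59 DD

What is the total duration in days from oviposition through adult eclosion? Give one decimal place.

12.2 days

Daily accumulation at 26.9 °C = 26.9 − 10.4 = 16.5 DD/day.
Total K = 38 + 56 + 48 + 59 = 201 DD.
Total duration = 201 / 16.5 = 12.182 ≈ 12.2 days.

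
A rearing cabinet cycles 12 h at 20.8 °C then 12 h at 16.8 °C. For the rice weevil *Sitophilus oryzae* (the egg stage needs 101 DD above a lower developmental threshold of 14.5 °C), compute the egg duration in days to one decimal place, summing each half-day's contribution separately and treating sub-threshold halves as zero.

23.5 days

Day half: max(0, 20.8 − 14.5) × 0.5 = 6.3 × 0.5 = 3.15 DD.
Night half: max(0, 16.8 − 14.5) × 0.5 = 2.3 × 0.5 = 1.15 DD.
Per 24 h: 4.30 DD/day.
Duration = 101 / 4.30 = 23.488 ≈ 23.5 days.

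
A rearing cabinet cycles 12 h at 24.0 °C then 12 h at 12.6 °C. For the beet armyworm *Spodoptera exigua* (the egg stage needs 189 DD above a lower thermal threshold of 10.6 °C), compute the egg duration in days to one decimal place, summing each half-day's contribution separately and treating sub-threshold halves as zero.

24.5 days

Day half: max(0, 24.0 − 10.6) × 0.5 = 13.4 × 0.5 = 6.70 DD.
Night half: max(0, 12.6 − 10.6) × 0.5 = 2.0 × 0.5 = 1.00 DD.
Per 24 h: 7.70 DD/day.
Duration = 189 / 7.70 = 24.545 ≈ 24.5 days.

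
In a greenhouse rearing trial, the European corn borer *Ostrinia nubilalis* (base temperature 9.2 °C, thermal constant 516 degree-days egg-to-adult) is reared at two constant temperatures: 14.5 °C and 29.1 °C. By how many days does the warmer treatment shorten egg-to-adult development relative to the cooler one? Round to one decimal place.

71.4 days

At 14.5 °C: 516 / (14.5 − 9.2) = 516 / 5.3 = 97.358 d.
At 29.1 °C: 516 / (29.1 − 9.2) = 516 / 19.9 = 25.930 d.
Difference = |97.358 − 25.930| = 71.429 ≈ 71.4 days.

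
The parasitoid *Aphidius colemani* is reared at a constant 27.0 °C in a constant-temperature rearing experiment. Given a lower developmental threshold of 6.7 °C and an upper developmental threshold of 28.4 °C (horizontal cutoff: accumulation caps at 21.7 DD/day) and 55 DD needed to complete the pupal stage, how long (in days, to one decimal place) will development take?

2.7 days

Daily accumulation = 27.0 − 6.7 = 20.3 DD/day.
Duration = 55 / 20.3 = 2.709 ≈ 2.7 days.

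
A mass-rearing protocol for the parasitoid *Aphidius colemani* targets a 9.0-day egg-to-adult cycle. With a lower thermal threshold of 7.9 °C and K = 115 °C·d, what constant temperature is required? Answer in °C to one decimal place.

20.7 °C

Required daily accumulation = 115 / 9.0 = 12.778 DD/day.
T = T_base + 12.778 = 7.9 + 12.778 = 20.678 ≈ 20.7 °C.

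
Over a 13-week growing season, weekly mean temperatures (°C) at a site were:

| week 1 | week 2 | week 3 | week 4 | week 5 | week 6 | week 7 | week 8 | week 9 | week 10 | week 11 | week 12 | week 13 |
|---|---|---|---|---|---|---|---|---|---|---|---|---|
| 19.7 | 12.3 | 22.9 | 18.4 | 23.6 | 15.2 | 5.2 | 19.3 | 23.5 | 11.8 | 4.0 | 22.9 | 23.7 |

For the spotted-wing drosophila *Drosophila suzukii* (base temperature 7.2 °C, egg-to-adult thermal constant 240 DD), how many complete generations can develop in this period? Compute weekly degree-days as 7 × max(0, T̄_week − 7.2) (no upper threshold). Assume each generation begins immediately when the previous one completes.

3 generations

Weekly DD (7 × max(0, T̄ − 7.2)): 87.5, 35.7, 109.9, 78.4, 114.8, 56.0, 0.0, 84.7, 114.1, 32.2, 0.0, 109.9, 115.5.
Season total = 938.7 DD.
Complete generations = ⌊938.7 / 240⌋ = 3.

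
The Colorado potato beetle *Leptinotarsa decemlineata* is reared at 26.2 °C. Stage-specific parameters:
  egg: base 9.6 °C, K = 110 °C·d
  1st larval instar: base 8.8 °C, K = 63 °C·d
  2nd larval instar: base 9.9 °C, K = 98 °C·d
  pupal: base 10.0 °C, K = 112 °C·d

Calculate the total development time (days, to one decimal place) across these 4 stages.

egg: 110 / (26.2 − 9.6) = 110 / 16.6 = 6.627 d.
1st larval instar: 63 / (26.2 − 8.8) = 63 / 17.4 = 3.621 d.
2nd larval instar: 98 / (26.2 − 9.9) = 98 / 16.3 = 6.012 d.
pupal: 112 / (26.2 − 10.0) = 112 / 16.2 = 6.914 d.
Sum = 23.173 ≈ 23.2 days.

23.2 days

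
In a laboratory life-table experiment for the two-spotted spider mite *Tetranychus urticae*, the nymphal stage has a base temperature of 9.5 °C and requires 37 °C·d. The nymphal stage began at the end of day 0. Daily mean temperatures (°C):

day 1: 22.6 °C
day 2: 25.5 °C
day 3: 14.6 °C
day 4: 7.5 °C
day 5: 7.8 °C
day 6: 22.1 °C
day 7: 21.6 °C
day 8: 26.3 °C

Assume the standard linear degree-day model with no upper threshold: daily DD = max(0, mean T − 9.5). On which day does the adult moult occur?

Daily DD above 9.5 °C: 13.1, 16.0, 5.1, 0.0, 0.0, 12.6, 12.1, 16.8.
Cumulative: 13.1, 29.1, 34.2, 34.2, 34.2, 46.8, 58.9, 75.7.
The total first reaches 37 DD on day 6.

day 6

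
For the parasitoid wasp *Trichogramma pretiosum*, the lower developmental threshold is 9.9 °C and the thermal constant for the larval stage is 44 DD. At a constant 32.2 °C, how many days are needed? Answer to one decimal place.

2.0 days

Daily accumulation = 32.2 − 9.9 = 22.3 DD/day.
Duration = 44 / 22.3 = 1.973 ≈ 2.0 days.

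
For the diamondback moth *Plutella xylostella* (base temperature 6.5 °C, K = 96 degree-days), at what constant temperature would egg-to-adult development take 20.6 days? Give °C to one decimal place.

11.2 °C

Required daily accumulation = 96 / 20.6 = 4.660 DD/day.
T = T_base + 4.660 = 6.5 + 4.660 = 11.160 ≈ 11.2 °C.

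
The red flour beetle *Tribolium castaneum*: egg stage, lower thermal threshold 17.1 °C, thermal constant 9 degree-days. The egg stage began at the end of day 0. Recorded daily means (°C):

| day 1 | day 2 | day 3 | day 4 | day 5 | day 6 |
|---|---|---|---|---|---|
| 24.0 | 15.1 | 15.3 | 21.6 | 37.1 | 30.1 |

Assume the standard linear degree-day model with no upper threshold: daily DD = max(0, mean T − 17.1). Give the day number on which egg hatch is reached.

day 4

Daily DD above 17.1 °C: 6.9, 0.0, 0.0, 4.5, 20.0, 13.0.
Cumulative: 6.9, 6.9, 6.9, 11.4, 31.4, 44.4.
The total first reaches 9 DD on day 4.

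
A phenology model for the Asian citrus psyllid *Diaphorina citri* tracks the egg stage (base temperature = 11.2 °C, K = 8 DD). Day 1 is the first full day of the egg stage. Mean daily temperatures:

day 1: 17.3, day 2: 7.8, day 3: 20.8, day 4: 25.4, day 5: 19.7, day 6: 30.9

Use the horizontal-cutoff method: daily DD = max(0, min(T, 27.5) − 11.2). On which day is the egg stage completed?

day 3

Daily DD above 11.2 °C (capped at 16.3): 6.1, 0.0, 9.6, 14.2, 8.5, 16.3.
Cumulative: 6.1, 6.1, 15.7, 29.9, 38.4, 54.7.
The total first reaches 8 DD on day 3.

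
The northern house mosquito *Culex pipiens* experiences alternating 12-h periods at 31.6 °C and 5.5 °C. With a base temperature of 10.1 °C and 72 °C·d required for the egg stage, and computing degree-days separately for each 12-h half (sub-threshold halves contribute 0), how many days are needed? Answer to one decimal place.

Day half: max(0, 31.6 − 10.1) × 0.5 = 21.5 × 0.5 = 10.75 DD.
Night half: max(0, 5.5 − 10.1) × 0.5 = 0.0 × 0.5 = 0.00 DD.
Per 24 h: 10.75 DD/day.
Duration = 72 / 10.75 = 6.698 ≈ 6.7 days.

6.7 days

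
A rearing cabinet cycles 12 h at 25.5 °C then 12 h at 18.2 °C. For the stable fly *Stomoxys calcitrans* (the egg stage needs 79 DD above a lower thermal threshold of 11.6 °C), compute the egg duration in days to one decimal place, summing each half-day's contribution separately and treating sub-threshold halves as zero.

Day half: max(0, 25.5 − 11.6) × 0.5 = 13.9 × 0.5 = 6.95 DD.
Night half: max(0, 18.2 − 11.6) × 0.5 = 6.6 × 0.5 = 3.30 DD.
Per 24 h: 10.25 DD/day.
Duration = 79 / 10.25 = 7.707 ≈ 7.7 days.

7.7 days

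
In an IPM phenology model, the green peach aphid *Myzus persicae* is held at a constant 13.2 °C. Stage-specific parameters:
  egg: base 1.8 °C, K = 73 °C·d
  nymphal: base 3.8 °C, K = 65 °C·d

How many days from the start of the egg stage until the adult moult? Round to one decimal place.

13.3 days

egg: 73 / (13.2 − 1.8) = 73 / 11.4 = 6.404 d.
nymphal: 65 / (13.2 − 3.8) = 65 / 9.4 = 6.915 d.
Sum = 13.318 ≈ 13.3 days.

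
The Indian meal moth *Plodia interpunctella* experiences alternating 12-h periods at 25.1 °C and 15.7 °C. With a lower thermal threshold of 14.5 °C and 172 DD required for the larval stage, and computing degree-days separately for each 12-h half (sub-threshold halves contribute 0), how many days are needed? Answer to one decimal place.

29.2 days

Day half: max(0, 25.1 − 14.5) × 0.5 = 10.6 × 0.5 = 5.30 DD.
Night half: max(0, 15.7 − 14.5) × 0.5 = 1.2 × 0.5 = 0.60 DD.
Per 24 h: 5.90 DD/day.
Duration = 172 / 5.90 = 29.153 ≈ 29.2 days.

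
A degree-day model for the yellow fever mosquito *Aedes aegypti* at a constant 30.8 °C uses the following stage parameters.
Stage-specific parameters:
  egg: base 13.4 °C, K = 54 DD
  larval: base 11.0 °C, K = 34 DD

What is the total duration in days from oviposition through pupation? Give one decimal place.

4.8 days

egg: 54 / (30.8 − 13.4) = 54 / 17.4 = 3.103 d.
larval: 34 / (30.8 − 11.0) = 34 / 19.8 = 1.717 d.
Sum = 4.821 ≈ 4.8 days.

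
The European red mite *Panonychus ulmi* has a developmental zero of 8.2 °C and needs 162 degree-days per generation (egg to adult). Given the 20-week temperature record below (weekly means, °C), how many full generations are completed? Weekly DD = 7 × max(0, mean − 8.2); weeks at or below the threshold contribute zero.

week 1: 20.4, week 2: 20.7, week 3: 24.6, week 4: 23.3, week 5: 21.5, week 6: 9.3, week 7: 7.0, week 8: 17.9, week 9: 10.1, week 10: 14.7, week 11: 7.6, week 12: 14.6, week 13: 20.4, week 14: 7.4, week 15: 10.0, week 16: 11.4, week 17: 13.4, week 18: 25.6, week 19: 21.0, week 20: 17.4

Weekly DD (7 × max(0, T̄ − 8.2)): 85.4, 87.5, 114.8, 105.7, 93.1, 7.7, 0.0, 67.9, 13.3, 45.5, 0.0, 44.8, 85.4, 0.0, 12.6, 22.4, 36.4, 121.8, 89.6, 64.4.
Season total = 1098.3 DD.
Complete generations = ⌊1098.3 / 162⌋ = 6.

6 generations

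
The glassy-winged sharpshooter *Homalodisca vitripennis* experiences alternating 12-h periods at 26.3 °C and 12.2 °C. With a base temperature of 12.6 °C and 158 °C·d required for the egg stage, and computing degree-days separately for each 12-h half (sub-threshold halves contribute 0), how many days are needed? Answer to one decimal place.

Day half: max(0, 26.3 − 12.6) × 0.5 = 13.7 × 0.5 = 6.85 DD.
Night half: max(0, 12.2 − 12.6) × 0.5 = 0.0 × 0.5 = 0.00 DD.
Per 24 h: 6.85 DD/day.
Duration = 158 / 6.85 = 23.066 ≈ 23.1 days.

23.1 days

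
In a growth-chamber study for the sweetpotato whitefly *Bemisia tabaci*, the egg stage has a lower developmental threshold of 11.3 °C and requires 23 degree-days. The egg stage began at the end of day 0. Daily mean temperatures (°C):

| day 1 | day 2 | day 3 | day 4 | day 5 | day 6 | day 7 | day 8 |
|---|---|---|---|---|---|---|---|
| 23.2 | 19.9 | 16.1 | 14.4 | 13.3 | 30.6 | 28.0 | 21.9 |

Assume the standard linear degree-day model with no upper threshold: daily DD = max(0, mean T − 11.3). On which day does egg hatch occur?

Daily DD above 11.3 °C: 11.9, 8.6, 4.8, 3.1, 2.0, 19.3, 16.7, 10.6.
Cumulative: 11.9, 20.5, 25.3, 28.4, 30.4, 49.7, 66.4, 77.0.
The total first reaches 23 DD on day 3.

day 3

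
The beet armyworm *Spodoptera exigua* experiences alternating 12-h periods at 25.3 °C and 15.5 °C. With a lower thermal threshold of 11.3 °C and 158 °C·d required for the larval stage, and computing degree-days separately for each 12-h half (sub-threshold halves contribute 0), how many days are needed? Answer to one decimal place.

Day half: max(0, 25.3 − 11.3) × 0.5 = 14.0 × 0.5 = 7.00 DD.
Night half: max(0, 15.5 − 11.3) × 0.5 = 4.2 × 0.5 = 2.10 DD.
Per 24 h: 9.10 DD/day.
Duration = 158 / 9.10 = 17.363 ≈ 17.4 days.

17.4 days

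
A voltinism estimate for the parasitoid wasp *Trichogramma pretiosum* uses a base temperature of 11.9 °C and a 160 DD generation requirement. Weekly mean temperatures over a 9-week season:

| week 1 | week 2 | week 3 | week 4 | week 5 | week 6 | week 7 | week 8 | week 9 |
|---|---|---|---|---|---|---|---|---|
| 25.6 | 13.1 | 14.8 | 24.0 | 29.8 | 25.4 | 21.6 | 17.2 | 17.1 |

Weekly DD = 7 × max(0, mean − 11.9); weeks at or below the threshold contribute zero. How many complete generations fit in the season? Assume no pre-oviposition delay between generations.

3 generations

Weekly DD (7 × max(0, T̄ − 11.9)): 95.9, 8.4, 20.3, 84.7, 125.3, 94.5, 67.9, 37.1, 36.4.
Season total = 570.5 DD.
Complete generations = ⌊570.5 / 160⌋ = 3.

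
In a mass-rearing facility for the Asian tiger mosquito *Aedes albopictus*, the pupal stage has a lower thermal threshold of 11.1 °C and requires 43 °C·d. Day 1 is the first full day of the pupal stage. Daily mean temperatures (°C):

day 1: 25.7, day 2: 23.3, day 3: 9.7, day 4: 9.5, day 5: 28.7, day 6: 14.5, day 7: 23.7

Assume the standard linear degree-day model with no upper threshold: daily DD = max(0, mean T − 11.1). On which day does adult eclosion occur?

day 5

Daily DD above 11.1 °C: 14.6, 12.2, 0.0, 0.0, 17.6, 3.4, 12.6.
Cumulative: 14.6, 26.8, 26.8, 26.8, 44.4, 47.8, 60.4.
The total first reaches 43 DD on day 5.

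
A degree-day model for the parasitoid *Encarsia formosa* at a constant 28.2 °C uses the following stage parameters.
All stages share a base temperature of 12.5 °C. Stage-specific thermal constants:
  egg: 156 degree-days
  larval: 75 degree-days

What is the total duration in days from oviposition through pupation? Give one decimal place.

14.7 days

Daily accumulation at 28.2 °C = 28.2 − 12.5 = 15.7 DD/day.
Total K = 156 + 75 = 231 DD.
Total duration = 231 / 15.7 = 14.713 ≈ 14.7 days.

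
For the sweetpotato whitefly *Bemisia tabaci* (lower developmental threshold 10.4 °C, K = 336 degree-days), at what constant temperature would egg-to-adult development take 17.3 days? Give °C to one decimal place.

29.8 °C

Required daily accumulation = 336 / 17.3 = 19.422 DD/day.
T = T_base + 19.422 = 10.4 + 19.422 = 29.822 ≈ 29.8 °C.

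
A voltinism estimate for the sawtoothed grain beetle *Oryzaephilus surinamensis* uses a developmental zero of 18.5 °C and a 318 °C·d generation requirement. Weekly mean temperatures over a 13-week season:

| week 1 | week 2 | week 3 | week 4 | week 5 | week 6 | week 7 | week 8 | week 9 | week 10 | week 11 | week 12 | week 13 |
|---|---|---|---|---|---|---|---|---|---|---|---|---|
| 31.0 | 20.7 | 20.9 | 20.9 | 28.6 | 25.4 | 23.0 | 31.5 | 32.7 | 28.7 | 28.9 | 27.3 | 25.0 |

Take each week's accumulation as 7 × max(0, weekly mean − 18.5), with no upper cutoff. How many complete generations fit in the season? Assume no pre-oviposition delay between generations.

2 generations

Weekly DD (7 × max(0, T̄ − 18.5)): 87.5, 15.4, 16.8, 16.8, 70.7, 48.3, 31.5, 91.0, 99.4, 71.4, 72.8, 61.6, 45.5.
Season total = 728.7 DD.
Complete generations = ⌊728.7 / 318⌋ = 2.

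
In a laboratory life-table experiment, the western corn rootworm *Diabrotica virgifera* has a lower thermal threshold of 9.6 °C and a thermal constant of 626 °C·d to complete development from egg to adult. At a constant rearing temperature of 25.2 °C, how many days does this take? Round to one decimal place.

Daily accumulation = 25.2 − 9.6 = 15.6 DD/day.
Duration = 626 / 15.6 = 40.128 ≈ 40.1 days.

40.1 days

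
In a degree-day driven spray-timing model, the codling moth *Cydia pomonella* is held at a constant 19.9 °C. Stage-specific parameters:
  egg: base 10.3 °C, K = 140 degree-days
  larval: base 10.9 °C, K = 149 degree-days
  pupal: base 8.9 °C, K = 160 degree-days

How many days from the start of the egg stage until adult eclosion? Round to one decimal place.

45.7 days

egg: 140 / (19.9 − 10.3) = 140 / 9.6 = 14.583 d.
larval: 149 / (19.9 − 10.9) = 149 / 9.0 = 16.556 d.
pupal: 160 / (19.9 − 8.9) = 160 / 11.0 = 14.545 d.
Sum = 45.684 ≈ 45.7 days.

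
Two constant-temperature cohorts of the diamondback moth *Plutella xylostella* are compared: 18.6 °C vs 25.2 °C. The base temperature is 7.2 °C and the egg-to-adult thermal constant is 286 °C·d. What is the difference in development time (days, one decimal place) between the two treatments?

9.2 days

At 18.6 °C: 286 / (18.6 − 7.2) = 286 / 11.4 = 25.088 d.
At 25.2 °C: 286 / (25.2 − 7.2) = 286 / 18.0 = 15.889 d.
Difference = |25.088 − 15.889| = 9.199 ≈ 9.2 days.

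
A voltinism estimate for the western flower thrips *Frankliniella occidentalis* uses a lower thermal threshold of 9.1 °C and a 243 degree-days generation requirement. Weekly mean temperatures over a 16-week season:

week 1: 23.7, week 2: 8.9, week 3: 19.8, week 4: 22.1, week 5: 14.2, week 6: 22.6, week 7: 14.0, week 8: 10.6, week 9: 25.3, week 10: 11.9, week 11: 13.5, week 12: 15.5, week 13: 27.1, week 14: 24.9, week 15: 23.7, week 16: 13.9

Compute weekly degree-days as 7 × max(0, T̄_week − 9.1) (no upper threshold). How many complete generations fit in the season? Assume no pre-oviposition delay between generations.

4 generations

Weekly DD (7 × max(0, T̄ − 9.1)): 102.2, 0.0, 74.9, 91.0, 35.7, 94.5, 34.3, 10.5, 113.4, 19.6, 30.8, 44.8, 126.0, 110.6, 102.2, 33.6.
Season total = 1024.1 DD.
Complete generations = ⌊1024.1 / 243⌋ = 4.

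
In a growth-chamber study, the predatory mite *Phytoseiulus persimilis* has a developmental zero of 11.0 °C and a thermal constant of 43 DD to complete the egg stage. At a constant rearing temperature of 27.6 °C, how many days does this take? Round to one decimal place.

2.6 days

Daily accumulation = 27.6 − 11.0 = 16.6 DD/day.
Duration = 43 / 16.6 = 2.590 ≈ 2.6 days.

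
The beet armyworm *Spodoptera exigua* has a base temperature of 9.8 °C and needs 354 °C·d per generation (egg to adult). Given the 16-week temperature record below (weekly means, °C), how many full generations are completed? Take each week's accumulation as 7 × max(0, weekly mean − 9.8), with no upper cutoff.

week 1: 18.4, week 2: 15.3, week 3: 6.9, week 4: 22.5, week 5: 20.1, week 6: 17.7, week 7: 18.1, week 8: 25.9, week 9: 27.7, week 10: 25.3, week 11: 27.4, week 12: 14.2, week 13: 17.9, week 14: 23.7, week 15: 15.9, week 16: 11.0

Weekly DD (7 × max(0, T̄ − 9.8)): 60.2, 38.5, 0.0, 88.9, 72.1, 55.3, 58.1, 112.7, 125.3, 108.5, 123.2, 30.8, 56.7, 97.3, 42.7, 8.4.
Season total = 1078.7 DD.
Complete generations = ⌊1078.7 / 354⌋ = 3.

3 generations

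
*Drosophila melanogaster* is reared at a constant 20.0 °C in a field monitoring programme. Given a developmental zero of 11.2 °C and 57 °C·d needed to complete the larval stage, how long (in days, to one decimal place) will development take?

6.5 days

Daily accumulation = 20.0 − 11.2 = 8.8 DD/day.
Duration = 57 / 8.8 = 6.477 ≈ 6.5 days.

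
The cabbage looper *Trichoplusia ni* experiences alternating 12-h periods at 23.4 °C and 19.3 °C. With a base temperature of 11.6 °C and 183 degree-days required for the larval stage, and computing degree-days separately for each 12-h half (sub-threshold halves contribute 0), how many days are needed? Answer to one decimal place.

Day half: max(0, 23.4 − 11.6) × 0.5 = 11.8 × 0.5 = 5.90 DD.
Night half: max(0, 19.3 − 11.6) × 0.5 = 7.7 × 0.5 = 3.85 DD.
Per 24 h: 9.75 DD/day.
Duration = 183 / 9.75 = 18.769 ≈ 18.8 days.

18.8 days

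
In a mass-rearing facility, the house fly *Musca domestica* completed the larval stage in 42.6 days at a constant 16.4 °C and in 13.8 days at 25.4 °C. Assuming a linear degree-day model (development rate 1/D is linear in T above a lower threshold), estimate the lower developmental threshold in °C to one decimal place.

12.1 °C

Linear rate model ⇒ the product D·(T − T_b) is constant across temperatures.
42.6·(16.4 − T_b) = 13.8·(25.4 − T_b)
T_b = (42.6·16.4 − 13.8·25.4) / (42.6 − 13.8) = 348.12 / 28.8 = 12.088 °C ≈ 12.1 °C.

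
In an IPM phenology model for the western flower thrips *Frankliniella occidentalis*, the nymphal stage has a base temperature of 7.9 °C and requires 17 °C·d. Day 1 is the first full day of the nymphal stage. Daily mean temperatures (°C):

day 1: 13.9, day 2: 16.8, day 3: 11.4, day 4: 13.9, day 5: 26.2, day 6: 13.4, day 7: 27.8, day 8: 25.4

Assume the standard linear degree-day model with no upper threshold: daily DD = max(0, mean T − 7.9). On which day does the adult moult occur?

day 3

Daily DD above 7.9 °C: 6.0, 8.9, 3.5, 6.0, 18.3, 5.5, 19.9, 17.5.
Cumulative: 6.0, 14.9, 18.4, 24.4, 42.7, 48.2, 68.1, 85.6.
The total first reaches 17 DD on day 3.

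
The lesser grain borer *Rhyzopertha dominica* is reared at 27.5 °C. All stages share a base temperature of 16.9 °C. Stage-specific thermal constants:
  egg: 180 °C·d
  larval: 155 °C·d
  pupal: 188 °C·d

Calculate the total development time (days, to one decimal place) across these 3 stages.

Daily accumulation at 27.5 °C = 27.5 − 16.9 = 10.6 DD/day.
Total K = 180 + 155 + 188 = 523 DD.
Total duration = 523 / 10.6 = 49.340 ≈ 49.3 days.

49.3 days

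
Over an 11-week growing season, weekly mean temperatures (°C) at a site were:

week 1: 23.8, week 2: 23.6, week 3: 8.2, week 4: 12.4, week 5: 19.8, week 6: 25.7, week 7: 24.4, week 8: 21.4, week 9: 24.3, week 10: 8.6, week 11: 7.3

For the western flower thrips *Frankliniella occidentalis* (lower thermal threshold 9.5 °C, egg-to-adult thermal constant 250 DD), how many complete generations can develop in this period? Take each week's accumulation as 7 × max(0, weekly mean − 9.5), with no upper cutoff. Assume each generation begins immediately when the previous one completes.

2 generations

Weekly DD (7 × max(0, T̄ − 9.5)): 100.1, 98.7, 0.0, 20.3, 72.1, 113.4, 104.3, 83.3, 103.6, 0.0, 0.0.
Season total = 695.8 DD.
Complete generations = ⌊695.8 / 250⌋ = 2.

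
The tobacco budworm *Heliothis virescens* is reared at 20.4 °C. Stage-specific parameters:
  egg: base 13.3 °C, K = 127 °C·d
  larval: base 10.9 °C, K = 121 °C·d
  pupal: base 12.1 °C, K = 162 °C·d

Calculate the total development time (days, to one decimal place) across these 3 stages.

50.1 days

egg: 127 / (20.4 − 13.3) = 127 / 7.1 = 17.887 d.
larval: 121 / (20.4 − 10.9) = 121 / 9.5 = 12.737 d.
pupal: 162 / (20.4 − 12.1) = 162 / 8.3 = 19.518 d.
Sum = 50.142 ≈ 50.1 days.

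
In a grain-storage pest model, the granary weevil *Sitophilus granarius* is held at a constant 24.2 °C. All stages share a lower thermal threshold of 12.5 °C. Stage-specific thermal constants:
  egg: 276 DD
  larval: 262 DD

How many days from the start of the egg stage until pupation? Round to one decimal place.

46.0 days

Daily accumulation at 24.2 °C = 24.2 − 12.5 = 11.7 DD/day.
Total K = 276 + 262 = 538 DD.
Total duration = 538 / 11.7 = 45.983 ≈ 46.0 days.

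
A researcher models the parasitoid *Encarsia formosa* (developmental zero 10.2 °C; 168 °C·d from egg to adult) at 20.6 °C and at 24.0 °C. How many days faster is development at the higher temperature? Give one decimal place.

4.0 days

At 20.6 °C: 168 / (20.6 − 10.2) = 168 / 10.4 = 16.154 d.
At 24.0 °C: 168 / (24.0 − 10.2) = 168 / 13.8 = 12.174 d.
Difference = |16.154 − 12.174| = 3.980 ≈ 4.0 days.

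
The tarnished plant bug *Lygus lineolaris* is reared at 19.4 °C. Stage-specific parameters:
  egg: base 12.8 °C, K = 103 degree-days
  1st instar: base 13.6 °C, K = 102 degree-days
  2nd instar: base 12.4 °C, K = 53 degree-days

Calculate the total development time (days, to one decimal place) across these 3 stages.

40.8 days

egg: 103 / (19.4 − 12.8) = 103 / 6.6 = 15.606 d.
1st instar: 102 / (19.4 − 13.6) = 102 / 5.8 = 17.586 d.
2nd instar: 53 / (19.4 − 12.4) = 53 / 7.0 = 7.571 d.
Sum = 40.764 ≈ 40.8 days.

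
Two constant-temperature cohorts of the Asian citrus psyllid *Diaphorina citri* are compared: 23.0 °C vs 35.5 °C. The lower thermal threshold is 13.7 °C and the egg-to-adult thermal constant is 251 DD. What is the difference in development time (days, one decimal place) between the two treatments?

At 23.0 °C: 251 / (23.0 − 13.7) = 251 / 9.3 = 26.989 d.
At 35.5 °C: 251 / (35.5 − 13.7) = 251 / 21.8 = 11.514 d.
Difference = |26.989 − 11.514| = 15.475 ≈ 15.5 days.

15.5 days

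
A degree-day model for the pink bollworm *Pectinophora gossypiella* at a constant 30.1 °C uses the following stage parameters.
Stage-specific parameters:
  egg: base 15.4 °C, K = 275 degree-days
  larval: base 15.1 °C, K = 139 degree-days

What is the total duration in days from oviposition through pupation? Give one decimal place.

28.0 days

egg: 275 / (30.1 − 15.4) = 275 / 14.7 = 18.707 d.
larval: 139 / (30.1 − 15.1) = 139 / 15.0 = 9.267 d.
Sum = 27.974 ≈ 28.0 days.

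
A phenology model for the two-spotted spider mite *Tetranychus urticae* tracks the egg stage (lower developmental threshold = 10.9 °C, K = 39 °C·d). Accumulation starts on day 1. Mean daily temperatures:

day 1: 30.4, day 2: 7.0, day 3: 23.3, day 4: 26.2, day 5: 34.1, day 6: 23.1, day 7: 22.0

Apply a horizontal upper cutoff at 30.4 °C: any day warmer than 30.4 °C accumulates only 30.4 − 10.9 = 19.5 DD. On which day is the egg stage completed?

Daily DD above 10.9 °C (capped at 19.5): 19.5, 0.0, 12.4, 15.3, 19.5, 12.2, 11.1.
Cumulative: 19.5, 19.5, 31.9, 47.2, 66.7, 78.9, 90.0.
The total first reaches 39 DD on day 4.

day 4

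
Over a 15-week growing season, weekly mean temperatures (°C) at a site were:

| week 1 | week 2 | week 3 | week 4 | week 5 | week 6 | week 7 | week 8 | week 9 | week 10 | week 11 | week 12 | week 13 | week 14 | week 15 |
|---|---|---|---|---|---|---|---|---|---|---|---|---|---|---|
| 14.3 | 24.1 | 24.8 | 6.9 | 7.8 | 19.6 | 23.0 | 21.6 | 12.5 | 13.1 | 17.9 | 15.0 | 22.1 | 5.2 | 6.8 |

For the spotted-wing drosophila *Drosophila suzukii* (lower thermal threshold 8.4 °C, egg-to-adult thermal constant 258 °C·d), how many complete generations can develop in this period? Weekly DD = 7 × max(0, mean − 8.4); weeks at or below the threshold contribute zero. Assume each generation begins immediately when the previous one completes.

3 generations

Weekly DD (7 × max(0, T̄ − 8.4)): 41.3, 109.9, 114.8, 0.0, 0.0, 78.4, 102.2, 92.4, 28.7, 32.9, 66.5, 46.2, 95.9, 0.0, 0.0.
Season total = 809.2 DD.
Complete generations = ⌊809.2 / 258⌋ = 3.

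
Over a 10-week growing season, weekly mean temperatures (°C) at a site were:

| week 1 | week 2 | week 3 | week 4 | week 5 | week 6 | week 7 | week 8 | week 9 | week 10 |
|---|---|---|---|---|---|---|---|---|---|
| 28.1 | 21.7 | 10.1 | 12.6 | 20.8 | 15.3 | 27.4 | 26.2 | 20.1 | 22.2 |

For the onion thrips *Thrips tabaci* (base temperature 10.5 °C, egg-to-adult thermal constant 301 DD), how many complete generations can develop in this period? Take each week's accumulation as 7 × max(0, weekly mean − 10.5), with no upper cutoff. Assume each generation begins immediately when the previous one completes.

2 generations

Weekly DD (7 × max(0, T̄ − 10.5)): 123.2, 78.4, 0.0, 14.7, 72.1, 33.6, 118.3, 109.9, 67.2, 81.9.
Season total = 699.3 DD.
Complete generations = ⌊699.3 / 301⌋ = 2.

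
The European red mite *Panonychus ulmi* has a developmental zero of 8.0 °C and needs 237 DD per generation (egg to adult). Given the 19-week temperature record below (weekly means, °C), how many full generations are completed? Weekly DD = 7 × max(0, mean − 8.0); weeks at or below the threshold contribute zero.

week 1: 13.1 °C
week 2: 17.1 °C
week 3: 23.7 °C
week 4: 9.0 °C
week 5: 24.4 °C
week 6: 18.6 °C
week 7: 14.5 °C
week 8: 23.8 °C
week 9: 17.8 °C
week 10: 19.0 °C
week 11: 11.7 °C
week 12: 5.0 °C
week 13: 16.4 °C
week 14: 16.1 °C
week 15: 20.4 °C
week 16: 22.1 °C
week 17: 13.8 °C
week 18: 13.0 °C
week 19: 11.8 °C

4 generations

Weekly DD (7 × max(0, T̄ − 8.0)): 35.7, 63.7, 109.9, 7.0, 114.8, 74.2, 45.5, 110.6, 68.6, 77.0, 25.9, 0.0, 58.8, 56.7, 86.8, 98.7, 40.6, 35.0, 26.6.
Season total = 1136.1 DD.
Complete generations = ⌊1136.1 / 237⌋ = 4.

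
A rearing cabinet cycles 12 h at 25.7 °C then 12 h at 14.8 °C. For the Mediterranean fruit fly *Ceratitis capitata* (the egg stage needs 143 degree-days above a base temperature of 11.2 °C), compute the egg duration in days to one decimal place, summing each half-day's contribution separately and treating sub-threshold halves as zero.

Day half: max(0, 25.7 − 11.2) × 0.5 = 14.5 × 0.5 = 7.25 DD.
Night half: max(0, 14.8 − 11.2) × 0.5 = 3.6 × 0.5 = 1.80 DD.
Per 24 h: 9.05 DD/day.
Duration = 143 / 9.05 = 15.801 ≈ 15.8 days.

15.8 days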